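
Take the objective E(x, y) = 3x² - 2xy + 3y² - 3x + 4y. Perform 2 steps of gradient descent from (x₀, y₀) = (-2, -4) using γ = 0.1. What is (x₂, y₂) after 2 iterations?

∇E = (6x - 2y - 3, -2x + 6y + 4)
(x₁, y₁) = (-2, -4) − 0.1·(-7, -16) = (-1.3, -2.4)
(x₂, y₂) = (-1.3, -2.4) − 0.1·(-6, -7.8) = (-0.7, -1.62)

(-0.7, -1.62)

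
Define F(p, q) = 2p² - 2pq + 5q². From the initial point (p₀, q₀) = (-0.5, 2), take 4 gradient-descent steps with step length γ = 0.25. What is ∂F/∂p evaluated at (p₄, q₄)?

-47.0625

∇F = (4p - 2q, -2p + 10q)
(p₁, q₁) = (-0.5, 2) − 0.25·(-6, 21) = (1, -3.25)
(p₂, q₂) = (1, -3.25) − 0.25·(10.5, -34.5) = (-1.625, 5.375)
(p₃, q₃) = (-1.625, 5.375) − 0.25·(-17.25, 57) = (2.6875, -8.875)
(p₄, q₄) = (2.6875, -8.875) − 0.25·(28.5, -94.125) = (-4.4375, 14.65625)
∂F/∂p at (-4.4375, 14.65625) = -47.0625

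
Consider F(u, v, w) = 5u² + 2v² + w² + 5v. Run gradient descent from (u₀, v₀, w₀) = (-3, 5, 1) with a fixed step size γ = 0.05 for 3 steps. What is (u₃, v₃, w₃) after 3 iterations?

∇F = (10u, 4v + 5, 2w)
(u₁, v₁, w₁) = (-3, 5, 1) − 0.05·(-30, 25, 2) = (-1.5, 3.75, 0.9)
(u₂, v₂, w₂) = (-1.5, 3.75, 0.9) − 0.05·(-15, 20, 1.8) = (-0.75, 2.75, 0.81)
(u₃, v₃, w₃) = (-0.75, 2.75, 0.81) − 0.05·(-7.5, 16, 1.62) = (-0.375, 1.95, 0.729)

(-0.375, 1.95, 0.729)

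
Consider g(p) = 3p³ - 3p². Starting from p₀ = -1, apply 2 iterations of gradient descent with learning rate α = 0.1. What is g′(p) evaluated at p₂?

891.515625

g′(p) = 9p² - 6p
Step 1: g′(-1) = 15; p₁ = -1 − 0.1·15 = -2.5
Step 2: g′(-2.5) = 71.25; p₂ = -2.5 − 0.1·71.25 = -9.625
g′(p) at (-9.625) = 891.515625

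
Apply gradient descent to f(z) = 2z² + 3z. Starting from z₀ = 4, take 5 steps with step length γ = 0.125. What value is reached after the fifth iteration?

-0.6015625

f′(z) = 4z + 3
z₁ = 4 − 0.125·19 = 1.625
z₂ = 1.625 − 0.125·9.5 = 0.4375
z₃ = 0.4375 − 0.125·4.75 = -0.15625
z₄ = -0.15625 − 0.125·2.375 = -0.453125
z₅ = -0.453125 − 0.125·1.1875 = -0.6015625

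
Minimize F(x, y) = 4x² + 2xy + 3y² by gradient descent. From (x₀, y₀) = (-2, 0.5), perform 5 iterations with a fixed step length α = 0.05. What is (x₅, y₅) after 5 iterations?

∇F = (8x + 2y, 2x + 6y)
Step 1: at (-2, 0.5), ∇F = (-15, -1) → (-2, 0.5) − 0.05·(-15, -1) = (-1.25, 0.55)
Step 2: at (-1.25, 0.55), ∇F = (-8.9, 0.8) → (-1.25, 0.55) − 0.05·(-8.9, 0.8) = (-0.805, 0.51)
Step 3: at (-0.805, 0.51), ∇F = (-5.42, 1.45) → (-0.805, 0.51) − 0.05·(-5.42, 1.45) = (-0.534, 0.4375)
Step 4: at (-0.534, 0.4375), ∇F = (-3.397, 1.557) → (-0.534, 0.4375) − 0.05·(-3.397, 1.557) = (-0.36415, 0.35965)
Step 5: at (-0.36415, 0.35965), ∇F = (-2.1939, 1.4296) → (-0.36415, 0.35965) − 0.05·(-2.1939, 1.4296) = (-0.254455, 0.28817)

(-0.254455, 0.28817)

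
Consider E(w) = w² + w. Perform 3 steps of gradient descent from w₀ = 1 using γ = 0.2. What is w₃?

-0.176

E′(w) = 2w + 1
w₁ = 1 − 0.2·3 = 0.4
w₂ = 0.4 − 0.2·1.8 = 0.04
w₃ = 0.04 − 0.2·1.08 = -0.176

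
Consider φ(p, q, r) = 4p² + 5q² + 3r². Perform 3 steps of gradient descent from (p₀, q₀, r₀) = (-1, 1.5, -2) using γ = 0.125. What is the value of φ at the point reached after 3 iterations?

∇φ = (8p, 10q, 6r)
(p₁, q₁, r₁) = (-1, 1.5, -2) − 0.125·(-8, 15, -12) = (0, -0.375, -0.5)
(p₂, q₂, r₂) = (0, -0.375, -0.5) − 0.125·(0, -3.75, -3) = (0, 0.09375, -0.125)
(p₃, q₃, r₃) = (0, 0.09375, -0.125) − 0.125·(0, 0.9375, -0.75) = (0, -0.0234375, -0.03125)
φ(0, -0.0234375, -0.03125) = 0.00567626953125

0.00567626953125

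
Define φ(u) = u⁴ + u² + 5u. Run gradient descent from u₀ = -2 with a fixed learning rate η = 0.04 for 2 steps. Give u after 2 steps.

φ′(u) = 4u³ + 2u + 5
Step 1: φ′(-2) = -31; u₁ = -2 − 0.04·(-31) = -0.76
Step 2: φ′(-0.76) = 1.724096; u₂ = -0.76 − 0.04·1.724096 = -0.82896384

-0.82896384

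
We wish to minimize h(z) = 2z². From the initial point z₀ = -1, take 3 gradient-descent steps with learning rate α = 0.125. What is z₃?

-0.125

h′(z) = 4z
z₁ = -1 − 0.125·(-4) = -0.5
z₂ = -0.5 − 0.125·(-2) = -0.25
z₃ = -0.25 − 0.125·(-1) = -0.125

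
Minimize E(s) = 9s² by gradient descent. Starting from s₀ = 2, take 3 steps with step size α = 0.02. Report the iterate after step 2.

E′(s) = 18s
s₁ = 2 − 0.02·36 = 1.28
s₂ = 1.28 − 0.02·23.04 = 0.8192

0.8192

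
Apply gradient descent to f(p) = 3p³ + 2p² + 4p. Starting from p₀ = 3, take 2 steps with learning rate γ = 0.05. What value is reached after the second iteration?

-3.220125

f′(p) = 9p² + 4p + 4
p₁ = 3 − 0.05·97 = -1.85
p₂ = -1.85 − 0.05·27.4025 = -3.220125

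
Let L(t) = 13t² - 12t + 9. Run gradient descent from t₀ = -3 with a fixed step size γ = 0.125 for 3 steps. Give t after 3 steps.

39.890625

L′(t) = 26t - 12
t₁ = -3 − 0.125·(-90) = 8.25
t₂ = 8.25 − 0.125·202.5 = -17.0625
t₃ = -17.0625 − 0.125·(-455.625) = 39.890625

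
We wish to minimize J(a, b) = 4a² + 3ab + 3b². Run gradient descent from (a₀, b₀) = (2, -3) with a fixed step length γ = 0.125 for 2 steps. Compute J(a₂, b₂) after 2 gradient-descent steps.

∇J = (8a + 3b, 3a + 6b)
Step 1: at (2, -3), ∇J = (7, -12) → (2, -3) − 0.125·(7, -12) = (1.125, -1.5)
Step 2: at (1.125, -1.5), ∇J = (4.5, -5.625) → (1.125, -1.5) − 0.125·(4.5, -5.625) = (0.5625, -0.796875)
J(0.5625, -0.796875) = 1.825927734375

1.825927734375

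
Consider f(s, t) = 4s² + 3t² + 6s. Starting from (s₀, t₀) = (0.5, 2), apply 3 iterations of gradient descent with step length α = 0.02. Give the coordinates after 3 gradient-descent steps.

(-0.00912, 1.362944)

∇f = (8s + 6, 6t)
(s₁, t₁) = (0.5, 2) − 0.02·(10, 12) = (0.3, 1.76)
(s₂, t₂) = (0.3, 1.76) − 0.02·(8.4, 10.56) = (0.132, 1.5488)
(s₃, t₃) = (0.132, 1.5488) − 0.02·(7.056, 9.2928) = (-0.00912, 1.362944)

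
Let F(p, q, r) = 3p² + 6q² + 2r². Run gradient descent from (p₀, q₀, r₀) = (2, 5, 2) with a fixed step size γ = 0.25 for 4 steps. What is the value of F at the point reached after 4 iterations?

38400.046875

∇F = (6p, 12q, 4r)
Step 1: at (2, 5, 2), ∇F = (12, 60, 8) → (2, 5, 2) − 0.25·(12, 60, 8) = (-1, -10, 0)
Step 2: at (-1, -10, 0), ∇F = (-6, -120, 0) → (-1, -10, 0) − 0.25·(-6, -120, 0) = (0.5, 20, 0)
Step 3: at (0.5, 20, 0), ∇F = (3, 240, 0) → (0.5, 20, 0) − 0.25·(3, 240, 0) = (-0.25, -40, 0)
Step 4: at (-0.25, -40, 0), ∇F = (-1.5, -480, 0) → (-0.25, -40, 0) − 0.25·(-1.5, -480, 0) = (0.125, 80, 0)
F(0.125, 80, 0) = 38400.046875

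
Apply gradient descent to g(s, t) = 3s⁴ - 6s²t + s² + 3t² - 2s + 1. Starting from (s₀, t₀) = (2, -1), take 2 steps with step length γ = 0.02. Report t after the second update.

-0.328768

∇g = (12s³ - 12st + 2s - 2, -6s² + 6t)
(s₁, t₁) = (2, -1) − 0.02·(122, -30) = (-0.44, -0.4)
(s₂, t₂) = (-0.44, -0.4) − 0.02·(-6.014208, -3.5616) = (-0.31971584, -0.328768)
t = -0.328768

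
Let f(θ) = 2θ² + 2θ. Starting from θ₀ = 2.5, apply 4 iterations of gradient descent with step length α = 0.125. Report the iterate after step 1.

1

f′(θ) = 4θ + 2
Step 1: f′(2.5) = 12; θ₁ = 2.5 − 0.125·12 = 1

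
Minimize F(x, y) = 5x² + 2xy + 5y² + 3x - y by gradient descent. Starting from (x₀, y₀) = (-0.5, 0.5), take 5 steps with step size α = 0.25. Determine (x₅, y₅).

∇F = (10x + 2y + 3, 2x + 10y - 1)
(x₁, y₁) = (-0.5, 0.5) − 0.25·(-1, 3) = (-0.25, -0.25)
(x₂, y₂) = (-0.25, -0.25) − 0.25·(0, -4) = (-0.25, 0.75)
(x₃, y₃) = (-0.25, 0.75) − 0.25·(2, 6) = (-0.75, -0.75)
(x₄, y₄) = (-0.75, -0.75) − 0.25·(-6, -10) = (0.75, 1.75)
(x₅, y₅) = (0.75, 1.75) − 0.25·(14, 18) = (-2.75, -2.75)

(-2.75, -2.75)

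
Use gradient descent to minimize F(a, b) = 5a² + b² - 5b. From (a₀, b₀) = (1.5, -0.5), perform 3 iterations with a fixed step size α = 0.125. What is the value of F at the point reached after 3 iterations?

-4.64544677734375

∇F = (10a, 2b - 5)
(a₁, b₁) = (1.5, -0.5) − 0.125·(15, -6) = (-0.375, 0.25)
(a₂, b₂) = (-0.375, 0.25) − 0.125·(-3.75, -4.5) = (0.09375, 0.8125)
(a₃, b₃) = (0.09375, 0.8125) − 0.125·(0.9375, -3.375) = (-0.0234375, 1.234375)
F(-0.0234375, 1.234375) = -4.64544677734375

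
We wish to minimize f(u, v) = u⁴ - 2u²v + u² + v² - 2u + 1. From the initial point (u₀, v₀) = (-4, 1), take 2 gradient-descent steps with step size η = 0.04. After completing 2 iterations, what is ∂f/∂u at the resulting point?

∇f = (4u³ - 4uv + 2u - 2, -2u² + 2v)
(u₁, v₁) = (-4, 1) − 0.04·(-250, -30) = (6, 2.2)
(u₂, v₂) = (6, 2.2) − 0.04·(821.2, -67.6) = (-26.848, 4.904)
∂f/∂u at (-26.848, 4.904) = -76938.821280768

-76938.821280768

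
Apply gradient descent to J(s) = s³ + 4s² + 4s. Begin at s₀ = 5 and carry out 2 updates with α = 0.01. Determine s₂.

3.029717

J′(s) = 3s² + 8s + 4
s₁ = 5 − 0.01·119 = 3.81
s₂ = 3.81 − 0.01·78.0283 = 3.029717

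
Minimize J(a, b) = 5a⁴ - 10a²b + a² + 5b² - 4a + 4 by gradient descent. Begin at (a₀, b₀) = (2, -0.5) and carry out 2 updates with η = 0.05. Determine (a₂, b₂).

∇J = (20a³ - 20ab + 2a - 4, -10a² + 10b)
(a₁, b₁) = (2, -0.5) − 0.05·(180, -45) = (-7, 1.75)
(a₂, b₂) = (-7, 1.75) − 0.05·(-6633, -472.5) = (324.65, 25.375)

(324.65, 25.375)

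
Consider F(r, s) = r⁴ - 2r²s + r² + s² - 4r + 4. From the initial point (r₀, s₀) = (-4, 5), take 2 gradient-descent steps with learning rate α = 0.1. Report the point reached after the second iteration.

(-1241.8528, 49.568)

∇F = (4r³ - 4rs + 2r - 4, -2r² + 2s)
(r₁, s₁) = (-4, 5) − 0.1·(-188, -22) = (14.8, 7.2)
(r₂, s₂) = (14.8, 7.2) − 0.1·(12566.528, -423.68) = (-1241.8528, 49.568)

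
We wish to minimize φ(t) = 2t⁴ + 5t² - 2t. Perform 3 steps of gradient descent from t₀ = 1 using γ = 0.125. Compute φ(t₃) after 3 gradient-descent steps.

368.375

φ′(t) = 8t³ + 10t - 2
t₁ = 1 − 0.125·16 = -1
t₂ = -1 − 0.125·(-20) = 1.5
t₃ = 1.5 − 0.125·40 = -3.5
φ(-3.5) = 368.375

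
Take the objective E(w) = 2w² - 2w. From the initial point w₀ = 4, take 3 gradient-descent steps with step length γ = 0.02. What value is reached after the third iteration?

3.225408

E′(w) = 4w - 2
Step 1: E′(4) = 14; w₁ = 4 − 0.02·14 = 3.72
Step 2: E′(3.72) = 12.88; w₂ = 3.72 − 0.02·12.88 = 3.4624
Step 3: E′(3.4624) = 11.8496; w₃ = 3.4624 − 0.02·11.8496 = 3.225408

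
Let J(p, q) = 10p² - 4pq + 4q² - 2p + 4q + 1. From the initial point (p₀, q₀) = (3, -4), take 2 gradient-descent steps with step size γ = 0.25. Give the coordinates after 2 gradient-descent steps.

∇J = (20p - 4q - 2, -4p + 8q + 4)
Step 1: at (3, -4), ∇J = (74, -40) → (3, -4) − 0.25·(74, -40) = (-15.5, 6)
Step 2: at (-15.5, 6), ∇J = (-336, 114) → (-15.5, 6) − 0.25·(-336, 114) = (68.5, -22.5)

(68.5, -22.5)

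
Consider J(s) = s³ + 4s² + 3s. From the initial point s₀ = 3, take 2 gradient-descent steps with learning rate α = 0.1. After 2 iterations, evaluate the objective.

J′(s) = 3s² + 8s + 3
s₁ = 3 − 0.1·54 = -2.4
s₂ = -2.4 − 0.1·1.08 = -2.508
J(-2.508) = 1.860775488

1.860775488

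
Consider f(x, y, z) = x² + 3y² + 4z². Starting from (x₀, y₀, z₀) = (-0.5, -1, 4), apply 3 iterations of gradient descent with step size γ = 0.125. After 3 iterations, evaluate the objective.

0.04522705078125

∇f = (2x, 6y, 8z)
(x₁, y₁, z₁) = (-0.5, -1, 4) − 0.125·(-1, -6, 32) = (-0.375, -0.25, 0)
(x₂, y₂, z₂) = (-0.375, -0.25, 0) − 0.125·(-0.75, -1.5, 0) = (-0.28125, -0.0625, 0)
(x₃, y₃, z₃) = (-0.28125, -0.0625, 0) − 0.125·(-0.5625, -0.375, 0) = (-0.2109375, -0.015625, 0)
f(-0.2109375, -0.015625, 0) = 0.04522705078125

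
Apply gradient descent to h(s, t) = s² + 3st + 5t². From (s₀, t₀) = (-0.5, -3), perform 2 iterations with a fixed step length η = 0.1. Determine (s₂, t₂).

(0.355, -0.15)

∇h = (2s + 3t, 3s + 10t)
(s₁, t₁) = (-0.5, -3) − 0.1·(-10, -31.5) = (0.5, 0.15)
(s₂, t₂) = (0.5, 0.15) − 0.1·(1.45, 3) = (0.355, -0.15)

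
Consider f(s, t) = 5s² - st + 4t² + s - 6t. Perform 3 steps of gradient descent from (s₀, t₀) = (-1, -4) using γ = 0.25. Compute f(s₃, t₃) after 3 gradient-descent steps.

116.6083984375

∇f = (10s - t + 1, -s + 8t - 6)
Step 1: at (-1, -4), ∇f = (-5, -37) → (-1, -4) − 0.25·(-5, -37) = (0.25, 5.25)
Step 2: at (0.25, 5.25), ∇f = (-1.75, 35.75) → (0.25, 5.25) − 0.25·(-1.75, 35.75) = (0.6875, -3.6875)
Step 3: at (0.6875, -3.6875), ∇f = (11.5625, -36.1875) → (0.6875, -3.6875) − 0.25·(11.5625, -36.1875) = (-2.203125, 5.359375)
f(-2.203125, 5.359375) = 116.6083984375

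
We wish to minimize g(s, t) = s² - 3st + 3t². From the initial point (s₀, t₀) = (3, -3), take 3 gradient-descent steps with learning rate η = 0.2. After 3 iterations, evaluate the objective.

1.437696

∇g = (2s - 3t, -3s + 6t)
(s₁, t₁) = (3, -3) − 0.2·(15, -27) = (0, 2.4)
(s₂, t₂) = (0, 2.4) − 0.2·(-7.2, 14.4) = (1.44, -0.48)
(s₃, t₃) = (1.44, -0.48) − 0.2·(4.32, -7.2) = (0.576, 0.96)
g(0.576, 0.96) = 1.437696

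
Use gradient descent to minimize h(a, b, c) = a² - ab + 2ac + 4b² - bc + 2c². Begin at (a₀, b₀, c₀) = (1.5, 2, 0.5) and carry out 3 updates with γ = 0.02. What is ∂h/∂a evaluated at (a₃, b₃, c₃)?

∇h = (2a - b + 2c, -a + 8b - c, 2a - b + 4c)
Step 1: at (1.5, 2, 0.5), ∇h = (2, 14, 3) → (1.5, 2, 0.5) − 0.02·(2, 14, 3) = (1.46, 1.72, 0.44)
Step 2: at (1.46, 1.72, 0.44), ∇h = (2.08, 11.86, 2.96) → (1.46, 1.72, 0.44) − 0.02·(2.08, 11.86, 2.96) = (1.4184, 1.4828, 0.3808)
Step 3: at (1.4184, 1.4828, 0.3808), ∇h = (2.1156, 10.0632, 2.8772) → (1.4184, 1.4828, 0.3808) − 0.02·(2.1156, 10.0632, 2.8772) = (1.376088, 1.281536, 0.323256)
∂h/∂a at (1.376088, 1.281536, 0.323256) = 2.117152

2.117152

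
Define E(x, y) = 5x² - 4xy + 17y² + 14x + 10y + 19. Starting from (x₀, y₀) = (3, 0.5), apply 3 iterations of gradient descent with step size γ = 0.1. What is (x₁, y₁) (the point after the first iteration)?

∇E = (10x - 4y + 14, -4x + 34y + 10)
(x₁, y₁) = (3, 0.5) − 0.1·(42, 15) = (-1.2, -1)

(-1.2, -1)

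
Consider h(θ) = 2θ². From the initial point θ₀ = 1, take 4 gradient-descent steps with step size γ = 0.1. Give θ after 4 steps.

h′(θ) = 4θ
Step 1: h′(1) = 4; θ₁ = 1 − 0.1·4 = 0.6
Step 2: h′(0.6) = 2.4; θ₂ = 0.6 − 0.1·2.4 = 0.36
Step 3: h′(0.36) = 1.44; θ₃ = 0.36 − 0.1·1.44 = 0.216
Step 4: h′(0.216) = 0.864; θ₄ = 0.216 − 0.1·0.864 = 0.1296

0.1296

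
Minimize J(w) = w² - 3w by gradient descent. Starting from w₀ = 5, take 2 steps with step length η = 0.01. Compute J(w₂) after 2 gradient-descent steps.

9.04900996

J′(w) = 2w - 3
w₁ = 5 − 0.01·7 = 4.93
w₂ = 4.93 − 0.01·6.86 = 4.8614
J(4.8614) = 9.04900996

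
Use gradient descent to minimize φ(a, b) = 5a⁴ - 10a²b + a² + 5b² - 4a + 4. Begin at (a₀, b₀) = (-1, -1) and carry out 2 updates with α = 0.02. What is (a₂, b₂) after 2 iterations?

(0.0226048, -0.47872)

∇φ = (20a³ - 20ab + 2a - 4, -10a² + 10b)
(a₁, b₁) = (-1, -1) − 0.02·(-46, -20) = (-0.08, -0.6)
(a₂, b₂) = (-0.08, -0.6) − 0.02·(-5.13024, -6.064) = (0.0226048, -0.47872)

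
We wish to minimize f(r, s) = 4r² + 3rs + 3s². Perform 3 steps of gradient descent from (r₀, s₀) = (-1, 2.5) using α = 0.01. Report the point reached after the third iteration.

(-0.9758675, 2.160631)

∇f = (8r + 3s, 3r + 6s)
Step 1: at (-1, 2.5), ∇f = (-0.5, 12) → (-1, 2.5) − 0.01·(-0.5, 12) = (-0.995, 2.38)
Step 2: at (-0.995, 2.38), ∇f = (-0.82, 11.295) → (-0.995, 2.38) − 0.01·(-0.82, 11.295) = (-0.9868, 2.26705)
Step 3: at (-0.9868, 2.26705), ∇f = (-1.09325, 10.6419) → (-0.9868, 2.26705) − 0.01·(-1.09325, 10.6419) = (-0.9758675, 2.160631)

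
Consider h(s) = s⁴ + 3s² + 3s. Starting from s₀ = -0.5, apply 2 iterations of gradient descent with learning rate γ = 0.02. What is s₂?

h′(s) = 4s³ + 6s + 3
Step 1: h′(-0.5) = -0.5; s₁ = -0.5 − 0.02·(-0.5) = -0.49
Step 2: h′(-0.49) = -0.410596; s₂ = -0.49 − 0.02·(-0.410596) = -0.48178808

-0.48178808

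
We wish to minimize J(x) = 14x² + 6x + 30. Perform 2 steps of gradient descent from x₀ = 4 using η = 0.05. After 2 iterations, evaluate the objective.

J′(x) = 28x + 6
x₁ = 4 − 0.05·118 = -1.9
x₂ = -1.9 − 0.05·(-47.2) = 0.46
J(0.46) = 35.7224

35.7224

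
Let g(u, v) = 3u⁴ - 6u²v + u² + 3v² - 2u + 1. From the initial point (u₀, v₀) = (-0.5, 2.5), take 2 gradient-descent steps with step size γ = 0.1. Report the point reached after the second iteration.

(1.28965, 1.9015)

∇g = (12u³ - 12uv + 2u - 2, -6u² + 6v)
Step 1: at (-0.5, 2.5), ∇g = (10.5, 13.5) → (-0.5, 2.5) − 0.1·(10.5, 13.5) = (-1.55, 1.15)
Step 2: at (-1.55, 1.15), ∇g = (-28.3965, -7.515) → (-1.55, 1.15) − 0.1·(-28.3965, -7.515) = (1.28965, 1.9015)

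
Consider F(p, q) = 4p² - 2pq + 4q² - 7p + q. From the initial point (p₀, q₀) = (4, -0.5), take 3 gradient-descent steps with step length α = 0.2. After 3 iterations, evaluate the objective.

31.1256

∇F = (8p - 2q - 7, -2p + 8q + 1)
Step 1: at (4, -0.5), ∇F = (26, -11) → (4, -0.5) − 0.2·(26, -11) = (-1.2, 1.7)
Step 2: at (-1.2, 1.7), ∇F = (-20, 17) → (-1.2, 1.7) − 0.2·(-20, 17) = (2.8, -1.7)
Step 3: at (2.8, -1.7), ∇F = (18.8, -18.2) → (2.8, -1.7) − 0.2·(18.8, -18.2) = (-0.96, 1.94)
F(-0.96, 1.94) = 31.1256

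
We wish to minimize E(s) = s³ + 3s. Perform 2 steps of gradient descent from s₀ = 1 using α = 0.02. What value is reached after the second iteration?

E′(s) = 3s² + 3
Step 1: E′(1) = 6; s₁ = 1 − 0.02·6 = 0.88
Step 2: E′(0.88) = 5.3232; s₂ = 0.88 − 0.02·5.3232 = 0.773536

0.773536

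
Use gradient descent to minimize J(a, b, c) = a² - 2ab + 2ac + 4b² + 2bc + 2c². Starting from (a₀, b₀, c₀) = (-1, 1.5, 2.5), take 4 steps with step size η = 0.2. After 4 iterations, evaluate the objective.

4.07655424

∇J = (2a - 2b + 2c, -2a + 8b + 2c, 2a + 2b + 4c)
Step 1: at (-1, 1.5, 2.5), ∇J = (0, 19, 11) → (-1, 1.5, 2.5) − 0.2·(0, 19, 11) = (-1, -2.3, 0.3)
Step 2: at (-1, -2.3, 0.3), ∇J = (3.2, -15.8, -5.4) → (-1, -2.3, 0.3) − 0.2·(3.2, -15.8, -5.4) = (-1.64, 0.86, 1.38)
Step 3: at (-1.64, 0.86, 1.38), ∇J = (-2.24, 12.92, 3.96) → (-1.64, 0.86, 1.38) − 0.2·(-2.24, 12.92, 3.96) = (-1.192, -1.724, 0.588)
Step 4: at (-1.192, -1.724, 0.588), ∇J = (2.24, -10.232, -3.48) → (-1.192, -1.724, 0.588) − 0.2·(2.24, -10.232, -3.48) = (-1.64, 0.3224, 1.284)
J(-1.64, 0.3224, 1.284) = 4.07655424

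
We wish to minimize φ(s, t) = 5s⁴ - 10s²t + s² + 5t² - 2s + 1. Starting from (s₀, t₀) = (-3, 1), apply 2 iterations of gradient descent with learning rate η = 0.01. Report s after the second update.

1.2102656

∇φ = (20s³ - 20st + 2s - 2, -10s² + 10t)
(s₁, t₁) = (-3, 1) − 0.01·(-488, -80) = (1.88, 1.8)
(s₂, t₂) = (1.88, 1.8) − 0.01·(66.97344, -17.344) = (1.2102656, 1.97344)
s = 1.2102656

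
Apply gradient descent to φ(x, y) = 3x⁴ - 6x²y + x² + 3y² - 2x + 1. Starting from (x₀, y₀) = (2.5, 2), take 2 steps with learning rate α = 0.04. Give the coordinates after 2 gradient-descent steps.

(3.29403904, 4.070816)

∇φ = (12x³ - 12xy + 2x - 2, -6x² + 6y)
Step 1: at (2.5, 2), ∇φ = (130.5, -25.5) → (2.5, 2) − 0.04·(130.5, -25.5) = (-2.72, 3.02)
Step 2: at (-2.72, 3.02), ∇φ = (-150.350976, -26.2704) → (-2.72, 3.02) − 0.04·(-150.350976, -26.2704) = (3.29403904, 4.070816)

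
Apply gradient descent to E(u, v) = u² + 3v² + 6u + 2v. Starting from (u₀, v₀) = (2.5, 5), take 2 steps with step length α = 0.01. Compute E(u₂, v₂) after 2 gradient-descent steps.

85.19221476

∇E = (2u + 6, 6v + 2)
(u₁, v₁) = (2.5, 5) − 0.01·(11, 32) = (2.39, 4.68)
(u₂, v₂) = (2.39, 4.68) − 0.01·(10.78, 30.08) = (2.2822, 4.3792)
E(2.2822, 4.3792) = 85.19221476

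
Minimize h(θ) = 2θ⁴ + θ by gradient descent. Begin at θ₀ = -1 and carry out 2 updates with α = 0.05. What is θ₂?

h′(θ) = 8θ³ + 1
θ₁ = -1 − 0.05·(-7) = -0.65
θ₂ = -0.65 − 0.05·(-1.197) = -0.59015

-0.59015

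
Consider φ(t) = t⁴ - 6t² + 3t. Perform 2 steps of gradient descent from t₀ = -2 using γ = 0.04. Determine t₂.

φ′(t) = 4t³ - 12t + 3
Step 1: φ′(-2) = -5; t₁ = -2 − 0.04·(-5) = -1.8
Step 2: φ′(-1.8) = 1.272; t₂ = -1.8 − 0.04·1.272 = -1.85088

-1.85088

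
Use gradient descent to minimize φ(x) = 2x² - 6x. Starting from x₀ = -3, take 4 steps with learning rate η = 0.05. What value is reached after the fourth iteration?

-0.3432

φ′(x) = 4x - 6
x₁ = -3 − 0.05·(-18) = -2.1
x₂ = -2.1 − 0.05·(-14.4) = -1.38
x₃ = -1.38 − 0.05·(-11.52) = -0.804
x₄ = -0.804 − 0.05·(-9.216) = -0.3432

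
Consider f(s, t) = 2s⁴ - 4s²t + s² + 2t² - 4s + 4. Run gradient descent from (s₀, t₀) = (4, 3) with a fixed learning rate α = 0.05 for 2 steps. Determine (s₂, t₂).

∇f = (8s³ - 8st + 2s - 4, -4s² + 4t)
(s₁, t₁) = (4, 3) − 0.05·(420, -52) = (-17, 5.6)
(s₂, t₂) = (-17, 5.6) − 0.05·(-38580.4, -1133.6) = (1912.02, 62.28)

(1912.02, 62.28)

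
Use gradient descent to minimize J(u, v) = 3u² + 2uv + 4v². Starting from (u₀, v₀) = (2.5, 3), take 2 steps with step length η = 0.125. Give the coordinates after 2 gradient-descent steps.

(0.125, 0.03125)

∇J = (6u + 2v, 2u + 8v)
Step 1: at (2.5, 3), ∇J = (21, 29) → (2.5, 3) − 0.125·(21, 29) = (-0.125, -0.625)
Step 2: at (-0.125, -0.625), ∇J = (-2, -5.25) → (-0.125, -0.625) − 0.125·(-2, -5.25) = (0.125, 0.03125)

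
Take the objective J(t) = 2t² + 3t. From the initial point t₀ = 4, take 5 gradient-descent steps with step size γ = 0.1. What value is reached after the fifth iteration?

-0.38064

J′(t) = 4t + 3
Step 1: J′(4) = 19; t₁ = 4 − 0.1·19 = 2.1
Step 2: J′(2.1) = 11.4; t₂ = 2.1 − 0.1·11.4 = 0.96
Step 3: J′(0.96) = 6.84; t₃ = 0.96 − 0.1·6.84 = 0.276
Step 4: J′(0.276) = 4.104; t₄ = 0.276 − 0.1·4.104 = -0.1344
Step 5: J′(-0.1344) = 2.4624; t₅ = -0.1344 − 0.1·2.4624 = -0.38064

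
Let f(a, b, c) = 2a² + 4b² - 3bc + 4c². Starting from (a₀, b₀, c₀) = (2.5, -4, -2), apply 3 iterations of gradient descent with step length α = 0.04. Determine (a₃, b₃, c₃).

∇f = (4a, 8b - 3c, -3b + 8c)
(a₁, b₁, c₁) = (2.5, -4, -2) − 0.04·(10, -26, -4) = (2.1, -2.96, -1.84)
(a₂, b₂, c₂) = (2.1, -2.96, -1.84) − 0.04·(8.4, -18.16, -5.84) = (1.764, -2.2336, -1.6064)
(a₃, b₃, c₃) = (1.764, -2.2336, -1.6064) − 0.04·(7.056, -13.0496, -6.1504) = (1.48176, -1.711616, -1.360384)

(1.48176, -1.711616, -1.360384)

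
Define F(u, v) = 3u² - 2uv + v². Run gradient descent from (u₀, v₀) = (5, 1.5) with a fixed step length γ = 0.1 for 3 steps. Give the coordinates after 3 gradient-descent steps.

∇F = (6u - 2v, -2u + 2v)
(u₁, v₁) = (5, 1.5) − 0.1·(27, -7) = (2.3, 2.2)
(u₂, v₂) = (2.3, 2.2) − 0.1·(9.4, -0.2) = (1.36, 2.22)
(u₃, v₃) = (1.36, 2.22) − 0.1·(3.72, 1.72) = (0.988, 2.048)

(0.988, 2.048)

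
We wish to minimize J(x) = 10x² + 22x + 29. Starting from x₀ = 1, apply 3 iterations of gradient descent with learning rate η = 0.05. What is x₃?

-1.1

J′(x) = 20x + 22
x₁ = 1 − 0.05·42 = -1.1
x₂ = -1.1 − 0.05·0 = -1.1
x₃ = -1.1 − 0.05·0 = -1.1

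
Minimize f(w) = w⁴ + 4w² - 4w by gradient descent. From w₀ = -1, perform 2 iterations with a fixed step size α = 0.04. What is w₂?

-0.07733504

f′(w) = 4w³ + 8w - 4
Step 1: f′(-1) = -16; w₁ = -1 − 0.04·(-16) = -0.36
Step 2: f′(-0.36) = -7.066624; w₂ = -0.36 − 0.04·(-7.066624) = -0.07733504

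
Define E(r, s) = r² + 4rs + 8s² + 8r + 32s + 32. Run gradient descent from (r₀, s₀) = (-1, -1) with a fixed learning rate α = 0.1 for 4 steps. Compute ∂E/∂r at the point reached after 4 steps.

0.0256

∇E = (2r + 4s + 8, 4r + 16s + 32)
Step 1: at (-1, -1), ∇E = (2, 12) → (-1, -1) − 0.1·(2, 12) = (-1.2, -2.2)
Step 2: at (-1.2, -2.2), ∇E = (-3.2, -8) → (-1.2, -2.2) − 0.1·(-3.2, -8) = (-0.88, -1.4)
Step 3: at (-0.88, -1.4), ∇E = (0.64, 6.08) → (-0.88, -1.4) − 0.1·(0.64, 6.08) = (-0.944, -2.008)
Step 4: at (-0.944, -2.008), ∇E = (-1.92, -3.904) → (-0.944, -2.008) − 0.1·(-1.92, -3.904) = (-0.752, -1.6176)
∂E/∂r at (-0.752, -1.6176) = 0.0256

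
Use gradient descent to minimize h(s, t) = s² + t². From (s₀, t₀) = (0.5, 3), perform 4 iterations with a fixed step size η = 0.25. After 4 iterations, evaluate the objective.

0.0361328125

∇h = (2s, 2t)
Step 1: at (0.5, 3), ∇h = (1, 6) → (0.5, 3) − 0.25·(1, 6) = (0.25, 1.5)
Step 2: at (0.25, 1.5), ∇h = (0.5, 3) → (0.25, 1.5) − 0.25·(0.5, 3) = (0.125, 0.75)
Step 3: at (0.125, 0.75), ∇h = (0.25, 1.5) → (0.125, 0.75) − 0.25·(0.25, 1.5) = (0.0625, 0.375)
Step 4: at (0.0625, 0.375), ∇h = (0.125, 0.75) → (0.0625, 0.375) − 0.25·(0.125, 0.75) = (0.03125, 0.1875)
h(0.03125, 0.1875) = 0.0361328125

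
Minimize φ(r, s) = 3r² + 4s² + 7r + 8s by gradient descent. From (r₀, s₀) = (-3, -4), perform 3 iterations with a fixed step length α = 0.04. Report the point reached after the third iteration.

(-1.971456, -1.943296)

∇φ = (6r + 7, 8s + 8)
Step 1: at (-3, -4), ∇φ = (-11, -24) → (-3, -4) − 0.04·(-11, -24) = (-2.56, -3.04)
Step 2: at (-2.56, -3.04), ∇φ = (-8.36, -16.32) → (-2.56, -3.04) − 0.04·(-8.36, -16.32) = (-2.2256, -2.3872)
Step 3: at (-2.2256, -2.3872), ∇φ = (-6.3536, -11.0976) → (-2.2256, -2.3872) − 0.04·(-6.3536, -11.0976) = (-1.971456, -1.943296)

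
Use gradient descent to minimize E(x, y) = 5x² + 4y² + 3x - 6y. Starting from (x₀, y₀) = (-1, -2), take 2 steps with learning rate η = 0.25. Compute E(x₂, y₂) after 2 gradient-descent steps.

∇E = (10x + 3, 8y - 6)
(x₁, y₁) = (-1, -2) − 0.25·(-7, -22) = (0.75, 3.5)
(x₂, y₂) = (0.75, 3.5) − 0.25·(10.5, 22) = (-1.875, -2)
E(-1.875, -2) = 39.953125

39.953125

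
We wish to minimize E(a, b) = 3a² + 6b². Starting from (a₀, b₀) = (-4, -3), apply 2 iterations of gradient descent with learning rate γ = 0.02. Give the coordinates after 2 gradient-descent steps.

∇E = (6a, 12b)
Step 1: at (-4, -3), ∇E = (-24, -36) → (-4, -3) − 0.02·(-24, -36) = (-3.52, -2.28)
Step 2: at (-3.52, -2.28), ∇E = (-21.12, -27.36) → (-3.52, -2.28) − 0.02·(-21.12, -27.36) = (-3.0976, -1.7328)

(-3.0976, -1.7328)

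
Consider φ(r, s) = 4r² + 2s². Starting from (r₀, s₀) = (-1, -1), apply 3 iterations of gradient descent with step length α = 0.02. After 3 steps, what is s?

∇φ = (8r, 4s)
Step 1: at (-1, -1), ∇φ = (-8, -4) → (-1, -1) − 0.02·(-8, -4) = (-0.84, -0.92)
Step 2: at (-0.84, -0.92), ∇φ = (-6.72, -3.68) → (-0.84, -0.92) − 0.02·(-6.72, -3.68) = (-0.7056, -0.8464)
Step 3: at (-0.7056, -0.8464), ∇φ = (-5.6448, -3.3856) → (-0.7056, -0.8464) − 0.02·(-5.6448, -3.3856) = (-0.592704, -0.778688)
s = -0.778688

-0.778688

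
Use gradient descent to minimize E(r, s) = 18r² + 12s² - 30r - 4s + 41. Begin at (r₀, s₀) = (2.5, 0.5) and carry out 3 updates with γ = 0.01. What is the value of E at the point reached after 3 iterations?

31.859573741568

∇E = (36r - 30, 24s - 4)
Step 1: at (2.5, 0.5), ∇E = (60, 8) → (2.5, 0.5) − 0.01·(60, 8) = (1.9, 0.42)
Step 2: at (1.9, 0.42), ∇E = (38.4, 6.08) → (1.9, 0.42) − 0.01·(38.4, 6.08) = (1.516, 0.3592)
Step 3: at (1.516, 0.3592), ∇E = (24.576, 4.6208) → (1.516, 0.3592) − 0.01·(24.576, 4.6208) = (1.27024, 0.312992)
E(1.27024, 0.312992) = 31.859573741568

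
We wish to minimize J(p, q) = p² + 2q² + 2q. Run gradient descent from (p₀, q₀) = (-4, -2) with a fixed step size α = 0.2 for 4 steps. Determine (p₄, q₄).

(-0.5184, -0.5024)

∇J = (2p, 4q + 2)
Step 1: at (-4, -2), ∇J = (-8, -6) → (-4, -2) − 0.2·(-8, -6) = (-2.4, -0.8)
Step 2: at (-2.4, -0.8), ∇J = (-4.8, -1.2) → (-2.4, -0.8) − 0.2·(-4.8, -1.2) = (-1.44, -0.56)
Step 3: at (-1.44, -0.56), ∇J = (-2.88, -0.24) → (-1.44, -0.56) − 0.2·(-2.88, -0.24) = (-0.864, -0.512)
Step 4: at (-0.864, -0.512), ∇J = (-1.728, -0.048) → (-0.864, -0.512) − 0.2·(-1.728, -0.048) = (-0.5184, -0.5024)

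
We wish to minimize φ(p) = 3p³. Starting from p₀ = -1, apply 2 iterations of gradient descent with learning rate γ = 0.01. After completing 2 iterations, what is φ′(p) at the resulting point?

φ′(p) = 9p²
Step 1: φ′(-1) = 9; p₁ = -1 − 0.01·9 = -1.09
Step 2: φ′(-1.09) = 10.6929; p₂ = -1.09 − 0.01·10.6929 = -1.196929
φ′(p) at (-1.196929) = 12.893751279369

12.893751279369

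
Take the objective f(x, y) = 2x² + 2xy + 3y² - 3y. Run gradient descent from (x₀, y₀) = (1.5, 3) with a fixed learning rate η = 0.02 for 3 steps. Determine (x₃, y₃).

∇f = (4x + 2y, 2x + 6y - 3)
(x₁, y₁) = (1.5, 3) − 0.02·(12, 18) = (1.26, 2.64)
(x₂, y₂) = (1.26, 2.64) − 0.02·(10.32, 15.36) = (1.0536, 2.3328)
(x₃, y₃) = (1.0536, 2.3328) − 0.02·(8.88, 13.104) = (0.876, 2.07072)

(0.876, 2.07072)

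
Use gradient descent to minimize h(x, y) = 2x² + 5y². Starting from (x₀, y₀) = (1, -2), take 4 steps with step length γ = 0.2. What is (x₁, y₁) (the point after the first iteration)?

∇h = (4x, 10y)
(x₁, y₁) = (1, -2) − 0.2·(4, -20) = (0.2, 2)

(0.2, 2)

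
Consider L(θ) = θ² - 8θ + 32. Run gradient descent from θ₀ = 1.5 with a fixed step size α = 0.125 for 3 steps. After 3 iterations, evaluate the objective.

17.11236572265625

L′(θ) = 2θ - 8
Step 1: L′(1.5) = -5; θ₁ = 1.5 − 0.125·(-5) = 2.125
Step 2: L′(2.125) = -3.75; θ₂ = 2.125 − 0.125·(-3.75) = 2.59375
Step 3: L′(2.59375) = -2.8125; θ₃ = 2.59375 − 0.125·(-2.8125) = 2.9453125
L(2.9453125) = 17.11236572265625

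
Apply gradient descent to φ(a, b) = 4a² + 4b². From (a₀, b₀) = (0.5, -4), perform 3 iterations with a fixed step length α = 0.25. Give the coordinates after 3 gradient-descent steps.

(-0.5, 4)

∇φ = (8a, 8b)
(a₁, b₁) = (0.5, -4) − 0.25·(4, -32) = (-0.5, 4)
(a₂, b₂) = (-0.5, 4) − 0.25·(-4, 32) = (0.5, -4)
(a₃, b₃) = (0.5, -4) − 0.25·(4, -32) = (-0.5, 4)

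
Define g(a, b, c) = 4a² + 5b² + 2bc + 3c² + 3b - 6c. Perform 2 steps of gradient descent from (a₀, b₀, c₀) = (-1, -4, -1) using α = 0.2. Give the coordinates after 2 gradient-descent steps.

(-0.36, -5.6, -0.92)

∇g = (8a, 10b + 2c + 3, 2b + 6c - 6)
Step 1: at (-1, -4, -1), ∇g = (-8, -39, -20) → (-1, -4, -1) − 0.2·(-8, -39, -20) = (0.6, 3.8, 3)
Step 2: at (0.6, 3.8, 3), ∇g = (4.8, 47, 19.6) → (0.6, 3.8, 3) − 0.2·(4.8, 47, 19.6) = (-0.36, -5.6, -0.92)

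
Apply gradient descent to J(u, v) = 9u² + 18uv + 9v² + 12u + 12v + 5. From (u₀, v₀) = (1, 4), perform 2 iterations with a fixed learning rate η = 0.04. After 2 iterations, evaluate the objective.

11.83199744

∇J = (18u + 18v + 12, 18u + 18v + 12)
(u₁, v₁) = (1, 4) − 0.04·(102, 102) = (-3.08, -0.08)
(u₂, v₂) = (-3.08, -0.08) − 0.04·(-44.88, -44.88) = (-1.2848, 1.7152)
J(-1.2848, 1.7152) = 11.83199744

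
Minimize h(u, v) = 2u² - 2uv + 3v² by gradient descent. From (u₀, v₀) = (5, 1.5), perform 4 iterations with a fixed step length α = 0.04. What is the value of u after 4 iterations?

∇h = (4u - 2v, -2u + 6v)
Step 1: at (5, 1.5), ∇h = (17, -1) → (5, 1.5) − 0.04·(17, -1) = (4.32, 1.54)
Step 2: at (4.32, 1.54), ∇h = (14.2, 0.6) → (4.32, 1.54) − 0.04·(14.2, 0.6) = (3.752, 1.516)
Step 3: at (3.752, 1.516), ∇h = (11.976, 1.592) → (3.752, 1.516) − 0.04·(11.976, 1.592) = (3.27296, 1.45232)
Step 4: at (3.27296, 1.45232), ∇h = (10.1872, 2.168) → (3.27296, 1.45232) − 0.04·(10.1872, 2.168) = (2.865472, 1.3656)
u = 2.865472

2.865472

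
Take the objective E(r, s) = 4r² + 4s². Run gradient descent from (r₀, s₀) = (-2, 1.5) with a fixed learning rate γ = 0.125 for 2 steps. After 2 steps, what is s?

0

∇E = (8r, 8s)
(r₁, s₁) = (-2, 1.5) − 0.125·(-16, 12) = (0, 0)
(r₂, s₂) = (0, 0) − 0.125·(0, 0) = (0, 0)
s = 0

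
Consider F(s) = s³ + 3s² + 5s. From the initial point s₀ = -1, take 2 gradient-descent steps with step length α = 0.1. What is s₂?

F′(s) = 3s² + 6s + 5
Step 1: F′(-1) = 2; s₁ = -1 − 0.1·2 = -1.2
Step 2: F′(-1.2) = 2.12; s₂ = -1.2 − 0.1·2.12 = -1.412

-1.412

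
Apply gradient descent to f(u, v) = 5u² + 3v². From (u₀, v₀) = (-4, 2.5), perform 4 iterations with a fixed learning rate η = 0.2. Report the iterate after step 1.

∇f = (10u, 6v)
Step 1: at (-4, 2.5), ∇f = (-40, 15) → (-4, 2.5) − 0.2·(-40, 15) = (4, -0.5)

(4, -0.5)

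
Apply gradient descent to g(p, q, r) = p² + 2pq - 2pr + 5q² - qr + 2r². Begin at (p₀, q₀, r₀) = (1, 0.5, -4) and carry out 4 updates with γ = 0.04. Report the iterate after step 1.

(0.56, 0.06, -3.26)

∇g = (2p + 2q - 2r, 2p + 10q - r, -2p - q + 4r)
(p₁, q₁, r₁) = (1, 0.5, -4) − 0.04·(11, 11, -18.5) = (0.56, 0.06, -3.26)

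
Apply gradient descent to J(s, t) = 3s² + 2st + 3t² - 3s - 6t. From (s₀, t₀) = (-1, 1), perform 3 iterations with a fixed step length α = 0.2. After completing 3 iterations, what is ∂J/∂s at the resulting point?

∇J = (6s + 2t - 3, 2s + 6t - 6)
Step 1: at (-1, 1), ∇J = (-7, -2) → (-1, 1) − 0.2·(-7, -2) = (0.4, 1.4)
Step 2: at (0.4, 1.4), ∇J = (2.2, 3.2) → (0.4, 1.4) − 0.2·(2.2, 3.2) = (-0.04, 0.76)
Step 3: at (-0.04, 0.76), ∇J = (-1.72, -1.52) → (-0.04, 0.76) − 0.2·(-1.72, -1.52) = (0.304, 1.064)
∂J/∂s at (0.304, 1.064) = 0.952

0.952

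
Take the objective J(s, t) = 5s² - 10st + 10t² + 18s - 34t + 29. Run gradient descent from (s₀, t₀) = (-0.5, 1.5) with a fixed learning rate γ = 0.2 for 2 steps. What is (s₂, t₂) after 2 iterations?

(-0.9, 2.7)

∇J = (10s - 10t + 18, -10s + 20t - 34)
Step 1: at (-0.5, 1.5), ∇J = (-2, 1) → (-0.5, 1.5) − 0.2·(-2, 1) = (-0.1, 1.3)
Step 2: at (-0.1, 1.3), ∇J = (4, -7) → (-0.1, 1.3) − 0.2·(4, -7) = (-0.9, 2.7)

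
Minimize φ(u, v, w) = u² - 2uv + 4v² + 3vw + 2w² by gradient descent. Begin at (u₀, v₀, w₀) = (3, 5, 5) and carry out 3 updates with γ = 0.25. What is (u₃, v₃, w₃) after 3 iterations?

(5.21875, -16.953125, -9.046875)

∇φ = (2u - 2v, -2u + 8v + 3w, 3v + 4w)
Step 1: at (3, 5, 5), ∇φ = (-4, 49, 35) → (3, 5, 5) − 0.25·(-4, 49, 35) = (4, -7.25, -3.75)
Step 2: at (4, -7.25, -3.75), ∇φ = (22.5, -77.25, -36.75) → (4, -7.25, -3.75) − 0.25·(22.5, -77.25, -36.75) = (-1.625, 12.0625, 5.4375)
Step 3: at (-1.625, 12.0625, 5.4375), ∇φ = (-27.375, 116.0625, 57.9375) → (-1.625, 12.0625, 5.4375) − 0.25·(-27.375, 116.0625, 57.9375) = (5.21875, -16.953125, -9.046875)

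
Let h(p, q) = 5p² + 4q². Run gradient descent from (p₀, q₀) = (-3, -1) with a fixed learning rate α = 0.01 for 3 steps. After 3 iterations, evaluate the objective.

26.340265005376

∇h = (10p, 8q)
(p₁, q₁) = (-3, -1) − 0.01·(-30, -8) = (-2.7, -0.92)
(p₂, q₂) = (-2.7, -0.92) − 0.01·(-27, -7.36) = (-2.43, -0.8464)
(p₃, q₃) = (-2.43, -0.8464) − 0.01·(-24.3, -6.7712) = (-2.187, -0.778688)
h(-2.187, -0.778688) = 26.340265005376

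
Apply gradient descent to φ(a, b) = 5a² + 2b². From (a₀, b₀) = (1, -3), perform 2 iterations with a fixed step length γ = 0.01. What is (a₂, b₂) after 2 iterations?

(0.81, -2.7648)

∇φ = (10a, 4b)
Step 1: at (1, -3), ∇φ = (10, -12) → (1, -3) − 0.01·(10, -12) = (0.9, -2.88)
Step 2: at (0.9, -2.88), ∇φ = (9, -11.52) → (0.9, -2.88) − 0.01·(9, -11.52) = (0.81, -2.7648)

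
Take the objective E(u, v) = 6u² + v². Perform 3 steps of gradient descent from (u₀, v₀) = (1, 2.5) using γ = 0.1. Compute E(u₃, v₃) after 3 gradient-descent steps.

1.638784

∇E = (12u, 2v)
Step 1: at (1, 2.5), ∇E = (12, 5) → (1, 2.5) − 0.1·(12, 5) = (-0.2, 2)
Step 2: at (-0.2, 2), ∇E = (-2.4, 4) → (-0.2, 2) − 0.1·(-2.4, 4) = (0.04, 1.6)
Step 3: at (0.04, 1.6), ∇E = (0.48, 3.2) → (0.04, 1.6) − 0.1·(0.48, 3.2) = (-0.008, 1.28)
E(-0.008, 1.28) = 1.638784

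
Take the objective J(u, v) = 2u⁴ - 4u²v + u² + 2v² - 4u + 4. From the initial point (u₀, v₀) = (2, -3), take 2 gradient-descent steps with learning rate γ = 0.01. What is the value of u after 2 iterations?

0.65639424

∇J = (8u³ - 8uv + 2u - 4, -4u² + 4v)
(u₁, v₁) = (2, -3) − 0.01·(112, -28) = (0.88, -2.72)
(u₂, v₂) = (0.88, -2.72) − 0.01·(22.360576, -13.9776) = (0.65639424, -2.580224)
u = 0.65639424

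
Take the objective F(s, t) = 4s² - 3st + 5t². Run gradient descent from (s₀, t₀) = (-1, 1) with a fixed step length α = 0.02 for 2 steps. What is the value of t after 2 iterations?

0.5452

∇F = (8s - 3t, -3s + 10t)
Step 1: at (-1, 1), ∇F = (-11, 13) → (-1, 1) − 0.02·(-11, 13) = (-0.78, 0.74)
Step 2: at (-0.78, 0.74), ∇F = (-8.46, 9.74) → (-0.78, 0.74) − 0.02·(-8.46, 9.74) = (-0.6108, 0.5452)
t = 0.5452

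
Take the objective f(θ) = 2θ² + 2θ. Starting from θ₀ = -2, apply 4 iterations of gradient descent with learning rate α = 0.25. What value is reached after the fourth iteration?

-0.5

f′(θ) = 4θ + 2
Step 1: f′(-2) = -6; θ₁ = -2 − 0.25·(-6) = -0.5
Step 2: f′(-0.5) = 0; θ₂ = -0.5 − 0.25·0 = -0.5
Step 3: f′(-0.5) = 0; θ₃ = -0.5 − 0.25·0 = -0.5
Step 4: f′(-0.5) = 0; θ₄ = -0.5 − 0.25·0 = -0.5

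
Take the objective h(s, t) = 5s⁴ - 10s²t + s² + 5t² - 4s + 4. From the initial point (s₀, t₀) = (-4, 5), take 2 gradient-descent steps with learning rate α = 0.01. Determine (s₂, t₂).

∇h = (20s³ - 20st + 2s - 4, -10s² + 10t)
(s₁, t₁) = (-4, 5) − 0.01·(-892, -110) = (4.92, 6.1)
(s₂, t₂) = (4.92, 6.1) − 0.01·(1787.50976, -181.064) = (-12.9550976, 7.91064)

(-12.9550976, 7.91064)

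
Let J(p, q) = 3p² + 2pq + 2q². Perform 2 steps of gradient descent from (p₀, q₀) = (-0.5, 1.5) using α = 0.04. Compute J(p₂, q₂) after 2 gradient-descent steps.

∇J = (6p + 2q, 2p + 4q)
(p₁, q₁) = (-0.5, 1.5) − 0.04·(0, 5) = (-0.5, 1.3)
(p₂, q₂) = (-0.5, 1.3) − 0.04·(-0.4, 4.2) = (-0.484, 1.132)
J(-0.484, 1.132) = 2.16984

2.16984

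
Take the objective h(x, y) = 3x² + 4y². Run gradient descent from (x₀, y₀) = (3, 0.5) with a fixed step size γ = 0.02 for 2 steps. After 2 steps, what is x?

∇h = (6x, 8y)
(x₁, y₁) = (3, 0.5) − 0.02·(18, 4) = (2.64, 0.42)
(x₂, y₂) = (2.64, 0.42) − 0.02·(15.84, 3.36) = (2.3232, 0.3528)
x = 2.3232

2.3232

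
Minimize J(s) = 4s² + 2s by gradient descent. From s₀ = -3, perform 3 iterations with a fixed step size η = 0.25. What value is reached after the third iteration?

2.5

J′(s) = 8s + 2
s₁ = -3 − 0.25·(-22) = 2.5
s₂ = 2.5 − 0.25·22 = -3
s₃ = -3 − 0.25·(-22) = 2.5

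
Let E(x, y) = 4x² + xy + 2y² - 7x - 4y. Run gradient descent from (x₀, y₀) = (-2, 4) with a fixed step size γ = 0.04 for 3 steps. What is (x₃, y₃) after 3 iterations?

(-0.33024, 2.904512)

∇E = (8x + y - 7, x + 4y - 4)
Step 1: at (-2, 4), ∇E = (-19, 10) → (-2, 4) − 0.04·(-19, 10) = (-1.24, 3.6)
Step 2: at (-1.24, 3.6), ∇E = (-13.32, 9.16) → (-1.24, 3.6) − 0.04·(-13.32, 9.16) = (-0.7072, 3.2336)
Step 3: at (-0.7072, 3.2336), ∇E = (-9.424, 8.2272) → (-0.7072, 3.2336) − 0.04·(-9.424, 8.2272) = (-0.33024, 2.904512)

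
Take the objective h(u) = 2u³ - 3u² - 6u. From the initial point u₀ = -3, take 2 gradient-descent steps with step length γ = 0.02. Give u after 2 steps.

h′(u) = 6u² - 6u - 6
u₁ = -3 − 0.02·66 = -4.32
u₂ = -4.32 − 0.02·131.8944 = -6.957888

-6.957888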